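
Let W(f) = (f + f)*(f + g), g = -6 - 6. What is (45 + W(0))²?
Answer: 2025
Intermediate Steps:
g = -12
W(f) = 2*f*(-12 + f) (W(f) = (f + f)*(f - 12) = (2*f)*(-12 + f) = 2*f*(-12 + f))
(45 + W(0))² = (45 + 2*0*(-12 + 0))² = (45 + 2*0*(-12))² = (45 + 0)² = 45² = 2025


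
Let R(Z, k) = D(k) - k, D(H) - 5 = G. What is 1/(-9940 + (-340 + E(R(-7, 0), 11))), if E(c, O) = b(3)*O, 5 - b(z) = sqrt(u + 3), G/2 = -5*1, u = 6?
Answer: -1/10258 ≈ -9.7485e-5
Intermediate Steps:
G = -10 (G = 2*(-5*1) = 2*(-5) = -10)
D(H) = -5 (D(H) = 5 - 10 = -5)
R(Z, k) = -5 - k
b(z) = 2 (b(z) = 5 - sqrt(6 + 3) = 5 - sqrt(9) = 5 - 1*3 = 5 - 3 = 2)
E(c, O) = 2*O
1/(-9940 + (-340 + E(R(-7, 0), 11))) = 1/(-9940 + (-340 + 2*11)) = 1/(-9940 + (-340 + 22)) = 1/(-9940 - 318) = 1/(-10258) = -1/10258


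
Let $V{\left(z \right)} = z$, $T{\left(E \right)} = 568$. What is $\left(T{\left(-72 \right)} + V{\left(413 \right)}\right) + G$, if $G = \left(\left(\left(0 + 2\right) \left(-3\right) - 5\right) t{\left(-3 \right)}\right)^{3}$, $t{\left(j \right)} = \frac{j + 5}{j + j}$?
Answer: $\frac{27818}{27} \approx 1030.3$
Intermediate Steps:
$t{\left(j \right)} = \frac{5 + j}{2 j}$
$G = \frac{1331}{27}$ ($G = \left(\left(\left(0 + 2\right) \left(-3\right) - 5\right) \frac{5 - 3}{2 \left(-3\right)}\right)^{3} = \left(\left(2 \left(-3\right) - 5\right) \frac{1}{2} \left(- \frac{1}{3}\right) 2\right)^{3} = \left(\left(-6 - 5\right) \left(- \frac{1}{3}\right)\right)^{3} = \left(\left(-11\right) \left(- \frac{1}{3}\right)\right)^{3} = \left(\frac{11}{3}\right)^{3} = \frac{1331}{27} \approx 49.296$)
$\left(T{\left(-72 \right)} + V{\left(413 \right)}\right) + G = \left(568 + 413\right) + \frac{1331}{27} = 981 + \frac{1331}{27} = \frac{27818}{27}$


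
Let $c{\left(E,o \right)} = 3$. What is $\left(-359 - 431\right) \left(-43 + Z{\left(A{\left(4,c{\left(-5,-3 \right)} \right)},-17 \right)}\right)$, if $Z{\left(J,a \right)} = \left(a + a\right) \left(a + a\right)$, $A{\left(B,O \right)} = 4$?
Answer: $-879270$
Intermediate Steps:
$Z{\left(J,a \right)} = 4 a^{2}$ ($Z{\left(J,a \right)} = 2 a 2 a = 4 a^{2}$)
$\left(-359 - 431\right) \left(-43 + Z{\left(A{\left(4,c{\left(-5,-3 \right)} \right)},-17 \right)}\right) = \left(-359 - 431\right) \left(-43 + 4 \left(-17\right)^{2}\right) = - 790 \left(-43 + 4 \cdot 289\right) = - 790 \left(-43 + 1156\right) = \left(-790\right) 1113 = -879270$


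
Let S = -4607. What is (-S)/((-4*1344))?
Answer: -4607/5376 ≈ -0.85696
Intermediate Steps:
(-S)/((-4*1344)) = (-1*(-4607))/((-4*1344)) = 4607/(-5376) = 4607*(-1/5376) = -4607/5376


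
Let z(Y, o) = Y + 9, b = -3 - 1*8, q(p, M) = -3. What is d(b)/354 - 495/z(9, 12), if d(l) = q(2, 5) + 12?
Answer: -1621/59 ≈ -27.475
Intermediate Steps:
b = -11 (b = -3 - 8 = -11)
z(Y, o) = 9 + Y
d(l) = 9 (d(l) = -3 + 12 = 9)
d(b)/354 - 495/z(9, 12) = 9/354 - 495/(9 + 9) = 9*(1/354) - 495/18 = 3/118 - 495*1/18 = 3/118 - 55/2 = -1621/59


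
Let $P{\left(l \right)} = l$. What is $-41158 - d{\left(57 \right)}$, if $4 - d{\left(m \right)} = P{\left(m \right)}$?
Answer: $-41105$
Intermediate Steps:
$d{\left(m \right)} = 4 - m$
$-41158 - d{\left(57 \right)} = -41158 - \left(4 - 57\right) = -41158 - -53 = -41158 + 53 = -41105$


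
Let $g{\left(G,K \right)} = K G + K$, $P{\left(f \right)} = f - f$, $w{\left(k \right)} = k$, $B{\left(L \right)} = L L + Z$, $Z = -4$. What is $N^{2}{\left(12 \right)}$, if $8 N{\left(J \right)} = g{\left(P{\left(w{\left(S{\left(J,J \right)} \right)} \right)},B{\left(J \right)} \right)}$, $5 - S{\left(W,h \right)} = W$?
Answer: $\frac{1225}{4} \approx 306.25$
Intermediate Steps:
$S{\left(W,h \right)} = 5 - W$
$B{\left(L \right)} = -4 + L^{2}$ ($B{\left(L \right)} = L L - 4 = L^{2} - 4 = -4 + L^{2}$)
$P{\left(f \right)} = 0$
$g{\left(G,K \right)} = K + G K$ ($g{\left(G,K \right)} = G K + K = K + G K$)
$N{\left(J \right)} = - \frac{1}{2} + \frac{J^{2}}{8}$ ($N{\left(J \right)} = \frac{\left(-4 + J^{2}\right) \left(1 + 0\right)}{8} = \frac{\left(-4 + J^{2}\right) 1}{8} = \frac{-4 + J^{2}}{8} = - \frac{1}{2} + \frac{J^{2}}{8}$)
$N^{2}{\left(12 \right)} = \left(- \frac{1}{2} + \frac{12^{2}}{8}\right)^{2} = \left(- \frac{1}{2} + \frac{1}{8} \cdot 144\right)^{2} = \left(- \frac{1}{2} + 18\right)^{2} = \left(\frac{35}{2}\right)^{2} = \frac{1225}{4}$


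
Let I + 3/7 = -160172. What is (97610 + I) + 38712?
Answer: -166953/7 ≈ -23850.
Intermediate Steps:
I = -1121207/7 (I = -3/7 - 160172 = -1121207/7 ≈ -1.6017e+5)
(97610 + I) + 38712 = (97610 - 1121207/7) + 38712 = -437937/7 + 38712 = -166953/7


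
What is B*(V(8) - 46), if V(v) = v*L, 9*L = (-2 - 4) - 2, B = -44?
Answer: 21032/9 ≈ 2336.9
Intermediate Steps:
L = -8/9 (L = ((-2 - 4) - 2)/9 = (-6 - 2)/9 = (⅑)*(-8) = -8/9 ≈ -0.88889)
V(v) = -8*v/9 (V(v) = v*(-8/9) = -8*v/9)
B*(V(8) - 46) = -44*(-8/9*8 - 46) = -44*(-64/9 - 46) = -44*(-478/9) = 21032/9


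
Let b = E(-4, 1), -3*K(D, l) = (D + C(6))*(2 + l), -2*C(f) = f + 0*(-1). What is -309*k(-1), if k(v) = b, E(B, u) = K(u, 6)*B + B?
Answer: 7828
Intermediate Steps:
C(f) = -f/2 (C(f) = -(f + 0*(-1))/2 = -(f + 0)/2 = -f/2)
K(D, l) = -(-3 + D)*(2 + l)/3 (K(D, l) = -(D - ½*6)*(2 + l)/3 = -(D - 3)*(2 + l)/3 = -(-3 + D)*(2 + l)/3)
E(B, u) = B + B*(8 - 8*u/3) (E(B, u) = (2 + 6 - 2*u/3 - ⅓*u*6)*B + B = (2 + 6 - 2*u/3 - 2*u)*B + B = (8 - 8*u/3)*B + B = B*(8 - 8*u/3) + B = B + B*(8 - 8*u/3))
b = -76/3 (b = (⅓)*(-4)*(27 - 8*1) = (⅓)*(-4)*(27 - 8) = (⅓)*(-4)*19 = -76/3 ≈ -25.333)
k(v) = -76/3
-309*k(-1) = -309*(-76/3) = 7828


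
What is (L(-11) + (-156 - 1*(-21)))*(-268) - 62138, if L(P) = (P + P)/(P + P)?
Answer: -26226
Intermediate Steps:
L(P) = 1 (L(P) = (2*P)/((2*P)) = (2*P)*(1/(2*P)) = 1)
(L(-11) + (-156 - 1*(-21)))*(-268) - 62138 = (1 + (-156 - 1*(-21)))*(-268) - 62138 = (1 + (-156 + 21))*(-268) - 62138 = (1 - 135)*(-268) - 62138 = -134*(-268) - 62138 = 35912 - 62138 = -26226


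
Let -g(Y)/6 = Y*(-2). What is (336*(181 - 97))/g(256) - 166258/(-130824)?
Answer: 2736407/261648 ≈ 10.458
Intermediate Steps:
g(Y) = 12*Y (g(Y) = -6*Y*(-2) = -(-12)*Y = 12*Y)
(336*(181 - 97))/g(256) - 166258/(-130824) = (336*(181 - 97))/((12*256)) - 166258/(-130824) = (336*84)/3072 - 166258*(-1/130824) = 28224*(1/3072) + 83129/65412 = 147/16 + 83129/65412 = 2736407/261648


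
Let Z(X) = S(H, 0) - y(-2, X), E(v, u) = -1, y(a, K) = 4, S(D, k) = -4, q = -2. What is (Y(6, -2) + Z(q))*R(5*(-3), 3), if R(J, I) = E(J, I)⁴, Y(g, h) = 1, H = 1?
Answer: -7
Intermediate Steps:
Z(X) = -8 (Z(X) = -4 - 1*4 = -4 - 4 = -8)
R(J, I) = 1 (R(J, I) = (-1)⁴ = 1)
(Y(6, -2) + Z(q))*R(5*(-3), 3) = (1 - 8)*1 = -7*1 = -7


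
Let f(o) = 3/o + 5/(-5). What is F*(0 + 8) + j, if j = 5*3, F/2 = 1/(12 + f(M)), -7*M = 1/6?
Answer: 1709/115 ≈ 14.861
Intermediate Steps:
M = -1/42 (M = -1/(7*6) = -⅐*⅙ = -1/42 ≈ -0.023810)
f(o) = -1 + 3/o (f(o) = 3/o + 5*(-⅕) = 3/o - 1 = -1 + 3/o)
F = -2/115 (F = 2/(12 + (3 - 1*(-1/42))/(-1/42)) = 2/(12 - 42*(3 + 1/42)) = 2/(12 - 42*127/42) = 2/(12 - 127) = 2/(-115) = 2*(-1/115) = -2/115 ≈ -0.017391)
j = 15
F*(0 + 8) + j = -2*(0 + 8)/115 + 15 = -2/115*8 + 15 = -16/115 + 15 = 1709/115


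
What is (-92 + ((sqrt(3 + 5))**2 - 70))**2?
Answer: 23716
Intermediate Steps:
(-92 + ((sqrt(3 + 5))**2 - 70))**2 = (-92 + ((sqrt(8))**2 - 70))**2 = (-92 + ((2*sqrt(2))**2 - 70))**2 = (-92 + (8 - 70))**2 = (-92 - 62)**2 = (-154)**2 = 23716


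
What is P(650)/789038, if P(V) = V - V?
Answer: 0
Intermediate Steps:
P(V) = 0
P(650)/789038 = 0/789038 = 0*(1/789038) = 0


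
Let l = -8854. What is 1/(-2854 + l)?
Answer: -1/11708 ≈ -8.5412e-5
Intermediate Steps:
1/(-2854 + l) = 1/(-2854 - 8854) = 1/(-11708) = -1/11708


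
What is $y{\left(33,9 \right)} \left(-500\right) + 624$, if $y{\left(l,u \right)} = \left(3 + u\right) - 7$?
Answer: $-1876$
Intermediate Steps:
$y{\left(l,u \right)} = -4 + u$
$y{\left(33,9 \right)} \left(-500\right) + 624 = \left(-4 + 9\right) \left(-500\right) + 624 = 5 \left(-500\right) + 624 = -2500 + 624 = -1876$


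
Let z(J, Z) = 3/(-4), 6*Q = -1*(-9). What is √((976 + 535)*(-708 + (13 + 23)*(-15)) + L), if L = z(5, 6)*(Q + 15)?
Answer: I*√30171846/4 ≈ 1373.2*I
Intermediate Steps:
Q = 3/2 (Q = (-1*(-9))/6 = (⅙)*9 = 3/2 ≈ 1.5000)
z(J, Z) = -¾ (z(J, Z) = 3*(-¼) = -¾)
L = -99/8 (L = -3*(3/2 + 15)/4 = -¾*33/2 = -99/8 ≈ -12.375)
√((976 + 535)*(-708 + (13 + 23)*(-15)) + L) = √((976 + 535)*(-708 + (13 + 23)*(-15)) - 99/8) = √(1511*(-708 + 36*(-15)) - 99/8) = √(1511*(-708 - 540) - 99/8) = √(1511*(-1248) - 99/8) = √(-1885728 - 99/8) = √(-15085923/8) = I*√30171846/4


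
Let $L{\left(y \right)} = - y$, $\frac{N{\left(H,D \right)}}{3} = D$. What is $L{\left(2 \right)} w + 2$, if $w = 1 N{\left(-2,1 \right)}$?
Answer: $-4$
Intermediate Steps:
$N{\left(H,D \right)} = 3 D$
$w = 3$ ($w = 1 \cdot 3 \cdot 1 = 1 \cdot 3 = 3$)
$L{\left(2 \right)} w + 2 = \left(-1\right) 2 \cdot 3 + 2 = \left(-2\right) 3 + 2 = -6 + 2 = -4$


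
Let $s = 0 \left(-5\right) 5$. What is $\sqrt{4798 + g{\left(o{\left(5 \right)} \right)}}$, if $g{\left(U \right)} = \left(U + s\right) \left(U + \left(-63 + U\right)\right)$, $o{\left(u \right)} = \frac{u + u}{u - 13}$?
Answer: $\frac{13 \sqrt{462}}{4} \approx 69.856$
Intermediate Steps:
$s = 0$ ($s = 0 \cdot 5 = 0$)
$o{\left(u \right)} = \frac{2 u}{-13 + u}$
$g{\left(U \right)} = U \left(-63 + 2 U\right)$ ($g{\left(U \right)} = \left(U + 0\right) \left(U + \left(-63 + U\right)\right) = U \left(-63 + 2 U\right)$)
$\sqrt{4798 + g{\left(o{\left(5 \right)} \right)}} = \sqrt{4798 + 2 \cdot 5 \frac{1}{-13 + 5} \left(-63 + 2 \cdot 2 \cdot 5 \frac{1}{-13 + 5}\right)} = \sqrt{4798 + 2 \cdot 5 \frac{1}{-8} \left(-63 + 2 \cdot 2 \cdot 5 \frac{1}{-8}\right)} = \sqrt{4798 + 2 \cdot 5 \left(- \frac{1}{8}\right) \left(-63 + 2 \cdot 2 \cdot 5 \left(- \frac{1}{8}\right)\right)} = \sqrt{4798 - \frac{5 \left(-63 + 2 \left(- \frac{5}{4}\right)\right)}{4}} = \sqrt{4798 - \frac{5 \left(-63 - \frac{5}{2}\right)}{4}} = \sqrt{4798 - - \frac{655}{8}} = \sqrt{4798 + \frac{655}{8}} = \sqrt{\frac{39039}{8}} = \frac{13 \sqrt{462}}{4}$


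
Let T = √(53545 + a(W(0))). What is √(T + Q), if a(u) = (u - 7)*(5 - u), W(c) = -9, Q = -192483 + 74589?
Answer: √(-117894 + √53321) ≈ 343.02*I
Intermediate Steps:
Q = -117894
a(u) = (-7 + u)*(5 - u)
T = √53321 (T = √(53545 + (-35 - 1*(-9)² + 12*(-9))) = √(53545 + (-35 - 1*81 - 108)) = √(53545 + (-35 - 81 - 108)) = √(53545 - 224) = √53321 ≈ 230.91)
√(T + Q) = √(√53321 - 117894) = √(-117894 + √53321)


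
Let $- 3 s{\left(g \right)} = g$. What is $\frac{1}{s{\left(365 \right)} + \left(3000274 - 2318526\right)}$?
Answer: $\frac{3}{2044879} \approx 1.4671 \cdot 10^{-6}$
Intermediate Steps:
$s{\left(g \right)} = - \frac{g}{3}$
$\frac{1}{s{\left(365 \right)} + \left(3000274 - 2318526\right)} = \frac{1}{\left(- \frac{1}{3}\right) 365 + \left(3000274 - 2318526\right)} = \frac{1}{- \frac{365}{3} + \left(3000274 - 2318526\right)} = \frac{1}{- \frac{365}{3} + 681748} = \frac{1}{\frac{2044879}{3}} = \frac{3}{2044879}$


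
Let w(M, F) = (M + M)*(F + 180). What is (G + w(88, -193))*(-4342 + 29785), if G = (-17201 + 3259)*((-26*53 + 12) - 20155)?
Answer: 7634006617842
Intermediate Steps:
w(M, F) = 2*M*(180 + F) (w(M, F) = (2*M)*(180 + F) = 2*M*(180 + F))
G = 300045782 (G = -13942*((-1378 + 12) - 20155) = -13942*(-1366 - 20155) = -13942*(-21521) = 300045782)
(G + w(88, -193))*(-4342 + 29785) = (300045782 + 2*88*(180 - 193))*(-4342 + 29785) = (300045782 + 2*88*(-13))*25443 = (300045782 - 2288)*25443 = 300043494*25443 = 7634006617842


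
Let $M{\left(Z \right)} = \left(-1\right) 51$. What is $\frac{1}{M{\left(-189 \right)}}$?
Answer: $- \frac{1}{51} \approx -0.019608$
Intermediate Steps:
$M{\left(Z \right)} = -51$
$\frac{1}{M{\left(-189 \right)}} = \frac{1}{-51} = - \frac{1}{51}$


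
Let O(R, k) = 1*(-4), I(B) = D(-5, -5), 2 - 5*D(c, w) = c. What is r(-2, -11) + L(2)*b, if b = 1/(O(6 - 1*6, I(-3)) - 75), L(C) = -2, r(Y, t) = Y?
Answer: -156/79 ≈ -1.9747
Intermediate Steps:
D(c, w) = 2/5 - c/5
I(B) = 7/5 (I(B) = 2/5 - 1/5*(-5) = 2/5 + 1 = 7/5)
O(R, k) = -4
b = -1/79 (b = 1/(-4 - 75) = 1/(-79) = -1/79 ≈ -0.012658)
r(-2, -11) + L(2)*b = -2 - 2*(-1/79) = -2 + 2/79 = -156/79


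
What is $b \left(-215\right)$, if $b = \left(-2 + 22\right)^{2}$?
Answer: $-86000$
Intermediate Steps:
$b = 400$ ($b = 20^{2} = 400$)
$b \left(-215\right) = 400 \left(-215\right) = -86000$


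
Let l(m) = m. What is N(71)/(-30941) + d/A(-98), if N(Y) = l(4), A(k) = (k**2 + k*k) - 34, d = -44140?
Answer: -682906218/296631367 ≈ -2.3022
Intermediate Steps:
A(k) = -34 + 2*k**2 (A(k) = (k**2 + k**2) - 34 = 2*k**2 - 34 = -34 + 2*k**2)
N(Y) = 4
N(71)/(-30941) + d/A(-98) = 4/(-30941) - 44140/(-34 + 2*(-98)**2) = 4*(-1/30941) - 44140/(-34 + 2*9604) = -4/30941 - 44140/(-34 + 19208) = -4/30941 - 44140/19174 = -4/30941 - 44140*1/19174 = -4/30941 - 22070/9587 = -682906218/296631367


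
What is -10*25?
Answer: -250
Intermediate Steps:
-10*25 = -250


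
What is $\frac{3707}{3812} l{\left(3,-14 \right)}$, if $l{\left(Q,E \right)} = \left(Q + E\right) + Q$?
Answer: $- \frac{7414}{953} \approx -7.7796$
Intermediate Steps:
$l{\left(Q,E \right)} = E + 2 Q$ ($l{\left(Q,E \right)} = \left(E + Q\right) + Q = E + 2 Q$)
$\frac{3707}{3812} l{\left(3,-14 \right)} = \frac{3707}{3812} \left(-14 + 2 \cdot 3\right) = 3707 \cdot \frac{1}{3812} \left(-14 + 6\right) = \frac{3707}{3812} \left(-8\right) = - \frac{7414}{953}$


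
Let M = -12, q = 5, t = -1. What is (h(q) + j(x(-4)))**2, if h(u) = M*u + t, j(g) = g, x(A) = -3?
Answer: 4096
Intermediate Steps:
h(u) = -1 - 12*u (h(u) = -12*u - 1 = -1 - 12*u)
(h(q) + j(x(-4)))**2 = ((-1 - 12*5) - 3)**2 = ((-1 - 60) - 3)**2 = (-61 - 3)**2 = (-64)**2 = 4096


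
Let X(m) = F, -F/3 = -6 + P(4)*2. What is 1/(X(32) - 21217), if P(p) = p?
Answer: -1/21223 ≈ -4.7119e-5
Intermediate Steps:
F = -6 (F = -3*(-6 + 4*2) = -3*(-6 + 8) = -3*2 = -6)
X(m) = -6
1/(X(32) - 21217) = 1/(-6 - 21217) = 1/(-21223) = -1/21223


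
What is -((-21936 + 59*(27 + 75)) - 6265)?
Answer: 22183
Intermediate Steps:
-((-21936 + 59*(27 + 75)) - 6265) = -((-21936 + 59*102) - 6265) = -((-21936 + 6018) - 6265) = -(-15918 - 6265) = -1*(-22183) = 22183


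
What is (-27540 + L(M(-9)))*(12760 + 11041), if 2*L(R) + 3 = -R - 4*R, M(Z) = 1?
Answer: -655574744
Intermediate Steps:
L(R) = -3/2 - 5*R/2 (L(R) = -3/2 + (-R - 4*R)/2 = -3/2 + (-5*R)/2 = -3/2 - 5*R/2)
(-27540 + L(M(-9)))*(12760 + 11041) = (-27540 + (-3/2 - 5/2*1))*(12760 + 11041) = (-27540 + (-3/2 - 5/2))*23801 = (-27540 - 4)*23801 = -27544*23801 = -655574744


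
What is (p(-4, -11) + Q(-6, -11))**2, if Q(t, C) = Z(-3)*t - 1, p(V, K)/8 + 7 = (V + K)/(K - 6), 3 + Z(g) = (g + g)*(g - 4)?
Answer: 23299929/289 ≈ 80623.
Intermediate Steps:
Z(g) = -3 + 2*g*(-4 + g) (Z(g) = -3 + (g + g)*(g - 4) = -3 + (2*g)*(-4 + g) = -3 + 2*g*(-4 + g))
p(V, K) = -56 + 8*(K + V)/(-6 + K) (p(V, K) = -56 + 8*((V + K)/(K - 6)) = -56 + 8*((K + V)/(-6 + K)) = -56 + 8*(K + V)/(-6 + K))
Q(t, C) = -1 + 39*t (Q(t, C) = (-3 - 8*(-3) + 2*(-3)**2)*t - 1 = (-3 + 24 + 2*9)*t - 1 = (-3 + 24 + 18)*t - 1 = 39*t - 1 = -1 + 39*t)
(p(-4, -11) + Q(-6, -11))**2 = (8*(42 - 4 - 6*(-11))/(-6 - 11) + (-1 + 39*(-6)))**2 = (8*(42 - 4 + 66)/(-17) + (-1 - 234))**2 = (8*(-1/17)*104 - 235)**2 = (-832/17 - 235)**2 = (-4827/17)**2 = 23299929/289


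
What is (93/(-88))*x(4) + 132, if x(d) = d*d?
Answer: 1266/11 ≈ 115.09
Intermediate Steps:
x(d) = d**2
(93/(-88))*x(4) + 132 = (93/(-88))*4**2 + 132 = (93*(-1/88))*16 + 132 = -93/88*16 + 132 = -186/11 + 132 = 1266/11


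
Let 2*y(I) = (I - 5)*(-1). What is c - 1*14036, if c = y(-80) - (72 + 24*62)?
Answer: -31107/2 ≈ -15554.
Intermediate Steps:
y(I) = 5/2 - I/2 (y(I) = ((I - 5)*(-1))/2 = ((-5 + I)*(-1))/2 = (5 - I)/2 = 5/2 - I/2)
c = -3035/2 (c = (5/2 - ½*(-80)) - (72 + 24*62) = (5/2 + 40) - (72 + 1488) = 85/2 - 1*1560 = 85/2 - 1560 = -3035/2 ≈ -1517.5)
c - 1*14036 = -3035/2 - 1*14036 = -3035/2 - 14036 = -31107/2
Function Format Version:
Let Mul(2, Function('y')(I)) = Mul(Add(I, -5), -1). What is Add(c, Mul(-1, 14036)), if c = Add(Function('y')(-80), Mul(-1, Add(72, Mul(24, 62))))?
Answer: Rational(-31107, 2) ≈ -15554.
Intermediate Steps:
Function('y')(I) = Add(Rational(5, 2), Mul(Rational(-1, 2), I)) (Function('y')(I) = Mul(Rational(1, 2), Mul(Add(I, -5), -1)) = Mul(Rational(1, 2), Mul(Add(-5, I), -1)) = Mul(Rational(1, 2), Add(5, Mul(-1, I))) = Add(Rational(5, 2), Mul(Rational(-1, 2), I)))
c = Rational(-3035, 2) (c = Add(Add(Rational(5, 2), Mul(Rational(-1, 2), -80)), Mul(-1, Add(72, Mul(24, 62)))) = Add(Add(Rational(5, 2), 40), Mul(-1, Add(72, 1488))) = Add(Rational(85, 2), Mul(-1, 1560)) = Add(Rational(85, 2), -1560) = Rational(-3035, 2) ≈ -1517.5)
Add(c, Mul(-1, 14036)) = Add(Rational(-3035, 2), Mul(-1, 14036)) = Add(Rational(-3035, 2), -14036) = Rational(-31107, 2)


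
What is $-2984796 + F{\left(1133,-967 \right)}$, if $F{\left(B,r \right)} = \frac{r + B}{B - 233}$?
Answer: $- \frac{1343158117}{450} \approx -2.9848 \cdot 10^{6}$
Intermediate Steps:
$F{\left(B,r \right)} = \frac{B + r}{-233 + B}$
$-2984796 + F{\left(1133,-967 \right)} = -2984796 + \frac{1133 - 967}{-233 + 1133} = -2984796 + \frac{1}{900} \cdot 166 = -2984796 + \frac{83}{450} = - \frac{1343158117}{450}$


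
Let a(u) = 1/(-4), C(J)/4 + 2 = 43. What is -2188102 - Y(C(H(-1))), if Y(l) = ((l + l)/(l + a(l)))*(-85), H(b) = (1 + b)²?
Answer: -286619058/131 ≈ -2.1879e+6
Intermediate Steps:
C(J) = 164 (C(J) = -8 + 4*43 = -8 + 172 = 164)
a(u) = -¼
Y(l) = -170*l/(-¼ + l) (Y(l) = ((l + l)/(l - ¼))*(-85) = ((2*l)/(-¼ + l))*(-85) = (2*l/(-¼ + l))*(-85) = -170*l/(-¼ + l))
-2188102 - Y(C(H(-1))) = -2188102 - (-680)*164/(-1 + 4*164) = -2188102 - (-680)*164/(-1 + 656) = -2188102 - (-680)*164/655 = -2188102 - 1*(-22304/131) = -2188102 + 22304/131 = -286619058/131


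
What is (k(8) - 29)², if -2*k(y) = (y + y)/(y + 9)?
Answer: 251001/289 ≈ 868.52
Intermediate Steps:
k(y) = -y/(9 + y) (k(y) = -(y + y)/(2*(y + 9)) = -2*y/(2*(9 + y)) = -y/(9 + y))
(k(8) - 29)² = (-1*8/(9 + 8) - 29)² = (-1*8/17 - 29)² = (-1*8*1/17 - 29)² = (-8/17 - 29)² = (-501/17)² = 251001/289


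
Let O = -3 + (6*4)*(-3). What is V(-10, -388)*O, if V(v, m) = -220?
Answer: 16500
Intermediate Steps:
O = -75 (O = -3 + 24*(-3) = -3 - 72 = -75)
V(-10, -388)*O = -220*(-75) = 16500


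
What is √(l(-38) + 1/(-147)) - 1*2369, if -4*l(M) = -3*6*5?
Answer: -2369 + √39678/42 ≈ -2364.3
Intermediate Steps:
l(M) = 45/2 (l(M) = -(-3*6)*5/4 = -(-9)*5/2 = -¼*(-90) = 45/2)
√(l(-38) + 1/(-147)) - 1*2369 = √(45/2 + 1/(-147)) - 1*2369 = √(45/2 - 1/147) - 2369 = √(6613/294) - 2369 = √39678/42 - 2369 = -2369 + √39678/42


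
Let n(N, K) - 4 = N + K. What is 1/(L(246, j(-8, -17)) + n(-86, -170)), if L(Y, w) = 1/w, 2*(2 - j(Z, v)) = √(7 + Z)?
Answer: -1069/268885 - I/537770 ≈ -0.0039757 - 1.8595e-6*I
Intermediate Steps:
n(N, K) = 4 + K + N (n(N, K) = 4 + (N + K) = 4 + (K + N) = 4 + K + N)
j(Z, v) = 2 - √(7 + Z)/2
1/(L(246, j(-8, -17)) + n(-86, -170)) = 1/(1/(2 - √(7 - 8)/2) + (4 - 170 - 86)) = 1/(1/(2 - I/2) - 252) = 1/(4*(2 + I/2)/17 - 252) = 1/(-252 + 4*(2 + I/2)/17)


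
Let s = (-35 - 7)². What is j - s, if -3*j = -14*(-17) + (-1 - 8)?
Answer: -5521/3 ≈ -1840.3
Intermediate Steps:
s = 1764 (s = (-42)² = 1764)
j = -229/3 (j = -(-14*(-17) + (-1 - 8))/3 = -(238 - 9)/3 = -⅓*229 = -229/3 ≈ -76.333)
j - s = -229/3 - 1*1764 = -229/3 - 1764 = -5521/3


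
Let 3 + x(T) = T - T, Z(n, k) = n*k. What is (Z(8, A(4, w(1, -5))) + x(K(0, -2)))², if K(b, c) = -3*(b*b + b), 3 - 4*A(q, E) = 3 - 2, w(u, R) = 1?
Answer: 1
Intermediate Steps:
A(q, E) = ½ (A(q, E) = ¾ - (3 - 2)/4 = ¾ - ¼*1 = ¾ - ¼ = ½)
K(b, c) = -3*b - 3*b² (K(b, c) = -3*(b² + b) = -3*(b + b²) = -3*b - 3*b²)
Z(n, k) = k*n
x(T) = -3 (x(T) = -3 + (T - T) = -3 + 0 = -3)
(Z(8, A(4, w(1, -5))) + x(K(0, -2)))² = ((½)*8 - 3)² = (4 - 3)² = 1² = 1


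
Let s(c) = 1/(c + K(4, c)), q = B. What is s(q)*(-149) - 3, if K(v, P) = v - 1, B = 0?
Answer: -158/3 ≈ -52.667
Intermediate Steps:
K(v, P) = -1 + v
q = 0
s(c) = 1/(3 + c) (s(c) = 1/(c + (-1 + 4)) = 1/(c + 3) = 1/(3 + c))
s(q)*(-149) - 3 = -149/(3 + 0) - 3 = -149/3 - 3 = -158/3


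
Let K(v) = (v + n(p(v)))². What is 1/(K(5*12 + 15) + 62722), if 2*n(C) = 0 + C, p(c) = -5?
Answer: 4/271913 ≈ 1.4711e-5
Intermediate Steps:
n(C) = C/2 (n(C) = (0 + C)/2 = C/2)
K(v) = (-5/2 + v)² (K(v) = (v + (½)*(-5))² = (v - 5/2)² = (-5/2 + v)²)
1/(K(5*12 + 15) + 62722) = 1/((-5 + 2*(5*12 + 15))²/4 + 62722) = 1/((-5 + 2*(60 + 15))²/4 + 62722) = 1/((-5 + 2*75)²/4 + 62722) = 1/((-5 + 150)²/4 + 62722) = 1/((¼)*145² + 62722) = 1/((¼)*21025 + 62722) = 1/(21025/4 + 62722) = 1/(271913/4) = 4/271913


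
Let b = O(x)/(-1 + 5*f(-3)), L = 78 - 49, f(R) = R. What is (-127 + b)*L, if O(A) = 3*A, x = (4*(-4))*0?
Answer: -3683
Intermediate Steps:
x = 0 (x = -16*0 = 0)
L = 29
b = 0 (b = (3*0)/(-1 + 5*(-3)) = 0/(-1 - 15) = 0/(-16) = 0*(-1/16) = 0)
(-127 + b)*L = (-127 + 0)*29 = -127*29 = -3683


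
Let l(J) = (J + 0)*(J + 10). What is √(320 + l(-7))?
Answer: √299 ≈ 17.292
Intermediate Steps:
l(J) = J*(10 + J)
√(320 + l(-7)) = √(320 - 7*(10 - 7)) = √(320 - 7*3) = √(320 - 21) = √299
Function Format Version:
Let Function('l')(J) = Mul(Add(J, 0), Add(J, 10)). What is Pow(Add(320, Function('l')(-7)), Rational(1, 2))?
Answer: Pow(299, Rational(1, 2)) ≈ 17.292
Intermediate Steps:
Function('l')(J) = Mul(J, Add(10, J))
Pow(Add(320, Function('l')(-7)), Rational(1, 2)) = Pow(Add(320, Mul(-7, Add(10, -7))), Rational(1, 2)) = Pow(Add(320, Mul(-7, 3)), Rational(1, 2)) = Pow(Add(320, -21), Rational(1, 2)) = Pow(299, Rational(1, 2))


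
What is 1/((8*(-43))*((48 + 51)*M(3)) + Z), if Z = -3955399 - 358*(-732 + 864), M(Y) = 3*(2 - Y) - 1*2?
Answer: -1/3832375 ≈ -2.6093e-7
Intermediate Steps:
M(Y) = 4 - 3*Y (M(Y) = (6 - 3*Y) - 2 = 4 - 3*Y)
Z = -4002655 (Z = -3955399 - 358*132 = -3955399 - 47256 = -4002655)
1/((8*(-43))*((48 + 51)*M(3)) + Z) = 1/((8*(-43))*((48 + 51)*(4 - 3*3)) - 4002655) = 1/(-34056*(4 - 9) - 4002655) = 1/(-34056*(-5) - 4002655) = 1/(-344*(-495) - 4002655) = 1/(170280 - 4002655) = 1/(-3832375) = -1/3832375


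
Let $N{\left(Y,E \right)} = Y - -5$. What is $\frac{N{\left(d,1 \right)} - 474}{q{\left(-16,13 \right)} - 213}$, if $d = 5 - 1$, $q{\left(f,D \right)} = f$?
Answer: $\frac{465}{229} \approx 2.0306$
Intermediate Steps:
$d = 4$
$N{\left(Y,E \right)} = 5 + Y$ ($N{\left(Y,E \right)} = Y + 5 = 5 + Y$)
$\frac{N{\left(d,1 \right)} - 474}{q{\left(-16,13 \right)} - 213} = \frac{\left(5 + 4\right) - 474}{-16 - 213} = \frac{9 - 474}{-229} = \left(-465\right) \left(- \frac{1}{229}\right) = \frac{465}{229}$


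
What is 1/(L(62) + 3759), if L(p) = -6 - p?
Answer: 1/3691 ≈ 0.00027093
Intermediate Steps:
1/(L(62) + 3759) = 1/((-6 - 1*62) + 3759) = 1/((-6 - 62) + 3759) = 1/(-68 + 3759) = 1/3691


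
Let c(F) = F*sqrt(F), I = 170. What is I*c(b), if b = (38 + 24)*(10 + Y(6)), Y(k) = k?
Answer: 674560*sqrt(62) ≈ 5.3115e+6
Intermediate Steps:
b = 992 (b = (38 + 24)*(10 + 6) = 62*16 = 992)
c(F) = F**(3/2)
I*c(b) = 170*992**(3/2) = 170*(3968*sqrt(62)) = 674560*sqrt(62)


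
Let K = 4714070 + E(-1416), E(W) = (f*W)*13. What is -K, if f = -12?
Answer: -4934966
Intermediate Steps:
E(W) = -156*W (E(W) = -12*W*13 = -156*W)
K = 4934966 (K = 4714070 - 156*(-1416) = 4714070 + 220896 = 4934966)
-K = -1*4934966 = -4934966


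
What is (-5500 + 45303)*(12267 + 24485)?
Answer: 1462839856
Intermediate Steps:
(-5500 + 45303)*(12267 + 24485) = 39803*36752 = 1462839856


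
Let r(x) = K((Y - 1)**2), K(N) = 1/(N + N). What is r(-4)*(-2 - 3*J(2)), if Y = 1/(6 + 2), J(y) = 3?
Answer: -352/49 ≈ -7.1837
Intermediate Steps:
Y = 1/8 ≈ 0.12500
K(N) = 1/(2*N)
r(x) = 32/49 (r(x) = 1/(2*((1/8 - 1)**2)) = 1/(2*((-7/8)**2)) = 1/(2*(49/64)) = (1/2)*(64/49) = 32/49)
r(-4)*(-2 - 3*J(2)) = 32*(-2 - 3*3)/49 = 32*(-2 - 9)/49 = (32/49)*(-11) = -352/49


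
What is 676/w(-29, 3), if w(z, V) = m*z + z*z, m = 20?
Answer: 676/261 ≈ 2.5900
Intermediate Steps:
w(z, V) = z**2 + 20*z (w(z, V) = 20*z + z*z = 20*z + z**2 = z**2 + 20*z)
676/w(-29, 3) = 676/((-29*(20 - 29))) = 676/((-29*(-9))) = 676/261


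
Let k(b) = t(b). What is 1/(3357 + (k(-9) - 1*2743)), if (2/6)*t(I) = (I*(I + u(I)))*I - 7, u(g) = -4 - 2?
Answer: -1/3052 ≈ -0.00032765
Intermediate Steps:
u(g) = -6
t(I) = -21 + 3*I²*(-6 + I) (t(I) = 3*((I*(I - 6))*I - 7) = 3*((I*(-6 + I))*I - 7) = 3*(I²*(-6 + I) - 7) = 3*(-7 + I²*(-6 + I)) = -21 + 3*I²*(-6 + I))
k(b) = -21 - 18*b² + 3*b³
1/(3357 + (k(-9) - 1*2743)) = 1/(3357 + ((-21 - 18*(-9)² + 3*(-9)³) - 1*2743)) = 1/(3357 + ((-21 - 18*81 + 3*(-729)) - 2743)) = 1/(3357 + ((-21 - 1458 - 2187) - 2743)) = 1/(3357 + (-3666 - 2743)) = 1/(3357 - 6409) = 1/(-3052) = -1/3052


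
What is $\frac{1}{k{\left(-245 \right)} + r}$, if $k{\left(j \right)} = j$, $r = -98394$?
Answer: $- \frac{1}{98639} \approx -1.0138 \cdot 10^{-5}$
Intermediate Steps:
$\frac{1}{k{\left(-245 \right)} + r} = \frac{1}{-245 - 98394} = \frac{1}{-98639} = - \frac{1}{98639}$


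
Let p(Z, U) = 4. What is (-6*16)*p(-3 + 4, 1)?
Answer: -384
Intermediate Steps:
(-6*16)*p(-3 + 4, 1) = -6*16*4 = -96*4 = -384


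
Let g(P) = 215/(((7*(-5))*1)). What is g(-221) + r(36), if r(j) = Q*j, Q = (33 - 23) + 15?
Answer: 6257/7 ≈ 893.86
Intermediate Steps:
Q = 25 (Q = 10 + 15 = 25)
r(j) = 25*j
g(P) = -43/7 (g(P) = 215/((-35*1)) = 215/(-35) = 215*(-1/35) = -43/7)
g(-221) + r(36) = -43/7 + 25*36 = -43/7 + 900 = 6257/7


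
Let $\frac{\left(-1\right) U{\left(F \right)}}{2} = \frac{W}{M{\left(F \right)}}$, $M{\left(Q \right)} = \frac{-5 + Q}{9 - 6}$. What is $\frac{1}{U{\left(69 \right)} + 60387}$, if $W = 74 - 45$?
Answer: $\frac{32}{1932297} \approx 1.6561 \cdot 10^{-5}$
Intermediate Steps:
$W = 29$
$M{\left(Q \right)} = - \frac{5}{3} + \frac{Q}{3}$ ($M{\left(Q \right)} = \frac{-5 + Q}{3} = \left(-5 + Q\right) \frac{1}{3} = - \frac{5}{3} + \frac{Q}{3}$)
$U{\left(F \right)} = - \frac{58}{- \frac{5}{3} + \frac{F}{3}}$ ($U{\left(F \right)} = - 2 \frac{29}{- \frac{5}{3} + \frac{F}{3}} = - \frac{58}{- \frac{5}{3} + \frac{F}{3}}$)
$\frac{1}{U{\left(69 \right)} + 60387} = \frac{1}{- \frac{174}{-5 + 69} + 60387} = \frac{1}{- \frac{174}{64} + 60387} = \frac{1}{\left(-174\right) \frac{1}{64} + 60387} = \frac{1}{- \frac{87}{32} + 60387} = \frac{1}{\frac{1932297}{32}} = \frac{32}{1932297}$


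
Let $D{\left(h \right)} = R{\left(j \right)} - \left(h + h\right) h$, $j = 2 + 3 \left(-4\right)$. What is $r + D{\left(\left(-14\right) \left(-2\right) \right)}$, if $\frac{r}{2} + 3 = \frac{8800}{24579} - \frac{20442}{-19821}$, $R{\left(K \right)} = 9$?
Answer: $- \frac{253694508133}{162393453} \approx -1562.2$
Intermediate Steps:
$j = -10$ ($j = 2 - 12 = -10$)
$r = - \frac{523114906}{162393453}$ ($r = -6 + 2 \left(\frac{8800}{24579} - \frac{20442}{-19821}\right) = -6 + 2 \left(8800 \cdot \frac{1}{24579} - - \frac{6814}{6607}\right) = -6 + 2 \left(\frac{8800}{24579} + \frac{6814}{6607}\right) = -6 + 2 \cdot \frac{225622906}{162393453} = -6 + \frac{451245812}{162393453} = - \frac{523114906}{162393453} \approx -3.2213$)
$D{\left(h \right)} = 9 - 2 h^{2}$ ($D{\left(h \right)} = 9 - \left(h + h\right) h = 9 - 2 h h = 9 - 2 h^{2}$)
$r + D{\left(\left(-14\right) \left(-2\right) \right)} = - \frac{523114906}{162393453} + \left(9 - 2 \left(\left(-14\right) \left(-2\right)\right)^{2}\right) = - \frac{523114906}{162393453} + \left(9 - 2 \cdot 28^{2}\right) = - \frac{523114906}{162393453} + \left(9 - 1568\right) = - \frac{523114906}{162393453} - 1559 = - \frac{253694508133}{162393453}$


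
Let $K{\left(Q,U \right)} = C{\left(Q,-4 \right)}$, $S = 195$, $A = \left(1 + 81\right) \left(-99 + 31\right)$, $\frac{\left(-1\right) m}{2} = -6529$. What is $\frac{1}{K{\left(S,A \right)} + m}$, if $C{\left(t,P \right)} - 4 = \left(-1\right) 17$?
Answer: $\frac{1}{13045} \approx 7.6658 \cdot 10^{-5}$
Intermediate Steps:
$m = 13058$ ($m = \left(-2\right) \left(-6529\right) = 13058$)
$A = -5576$ ($A = 82 \left(-68\right) = -5576$)
$C{\left(t,P \right)} = -13$ ($C{\left(t,P \right)} = 4 - 17 = -13$)
$K{\left(Q,U \right)} = -13$
$\frac{1}{K{\left(S,A \right)} + m} = \frac{1}{-13 + 13058} = \frac{1}{13045}$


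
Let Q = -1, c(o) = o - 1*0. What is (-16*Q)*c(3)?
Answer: 48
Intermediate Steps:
c(o) = o (c(o) = o + 0 = o)
(-16*Q)*c(3) = -16*(-1)*3 = 16*3 = 48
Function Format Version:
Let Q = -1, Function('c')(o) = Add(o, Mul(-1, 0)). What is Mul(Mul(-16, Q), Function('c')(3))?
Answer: 48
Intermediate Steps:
Function('c')(o) = o (Function('c')(o) = Add(o, 0) = o)
Mul(Mul(-16, Q), Function('c')(3)) = Mul(Mul(-16, -1), 3) = Mul(16, 3) = 48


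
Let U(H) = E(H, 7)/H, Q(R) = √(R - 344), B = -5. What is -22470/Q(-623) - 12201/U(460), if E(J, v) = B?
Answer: 1122492 + 22470*I*√967/967 ≈ 1.1225e+6 + 722.59*I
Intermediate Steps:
E(J, v) = -5
Q(R) = √(-344 + R)
U(H) = -5/H
-22470/Q(-623) - 12201/U(460) = -22470/√(-344 - 623) - 12201/((-5/460)) = -22470*(-I*√967/967) - 12201/((-5*1/460)) = -22470*(-I*√967/967) - 12201/(-1/92) = -(-22470)*I*√967/967 - 12201*(-92) = 22470*I*√967/967 + 1122492 = 1122492 + 22470*I*√967/967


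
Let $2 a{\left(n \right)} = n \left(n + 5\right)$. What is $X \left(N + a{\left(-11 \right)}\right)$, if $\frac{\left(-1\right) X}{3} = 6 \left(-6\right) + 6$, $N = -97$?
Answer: $-5760$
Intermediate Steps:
$X = 90$ ($X = - 3 \left(6 \left(-6\right) + 6\right) = - 3 \left(-36 + 6\right) = \left(-3\right) \left(-30\right) = 90$)
$a{\left(n \right)} = \frac{n \left(5 + n\right)}{2}$ ($a{\left(n \right)} = \frac{n \left(n + 5\right)}{2} = \frac{n \left(5 + n\right)}{2}$)
$X \left(N + a{\left(-11 \right)}\right) = 90 \left(-97 + \frac{1}{2} \left(-11\right) \left(5 - 11\right)\right) = 90 \left(-97 + \frac{1}{2} \left(-11\right) \left(-6\right)\right) = 90 \left(-97 + 33\right) = 90 \left(-64\right) = -5760$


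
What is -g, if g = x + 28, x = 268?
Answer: -296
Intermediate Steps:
g = 296 (g = 268 + 28 = 296)
-g = -1*296 = -296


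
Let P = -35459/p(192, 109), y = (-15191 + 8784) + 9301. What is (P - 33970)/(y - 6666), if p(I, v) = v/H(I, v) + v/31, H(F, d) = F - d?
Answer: 513347227/46870872 ≈ 10.952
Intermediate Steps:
y = 2894 (y = -6407 + 9301 = 2894)
p(I, v) = v/31 + v/(I - v) (p(I, v) = v/(I - v) + v/31 = v/31 + v/(I - v))
P = -91236007/12426 (P = -35459/((1/31)*109 + 109/(192 - 1*109)) = -35459/(109/31 + 109/(192 - 109)) = -35459/(109/31 + 109/83) = -35459/12426/2573 = -35459*2573/12426 = -91236007/12426 ≈ -7342.3)
(P - 33970)/(y - 6666) = (-91236007/12426 - 33970)/(2894 - 6666) = -513347227/12426/(-3772) = -513347227/12426*(-1/3772) = 513347227/46870872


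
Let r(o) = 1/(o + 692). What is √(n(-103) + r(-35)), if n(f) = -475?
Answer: I*√22781402/219 ≈ 21.794*I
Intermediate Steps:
r(o) = 1/(692 + o)
√(n(-103) + r(-35)) = √(-475 + 1/(692 - 35)) = √(-475 + 1/657) = √(-312074/657) = I*√22781402/219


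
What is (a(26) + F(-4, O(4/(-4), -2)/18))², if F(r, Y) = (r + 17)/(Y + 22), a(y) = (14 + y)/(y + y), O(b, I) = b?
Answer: 48888064/26368225 ≈ 1.8541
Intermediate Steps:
a(y) = (14 + y)/(2*y) (a(y) = (14 + y)/((2*y)) = (14 + y)*(1/(2*y)) = (14 + y)/(2*y))
F(r, Y) = (17 + r)/(22 + Y)
(a(26) + F(-4, O(4/(-4), -2)/18))² = ((½)*(14 + 26)/26 + (17 - 4)/(22 + (4/(-4))/18))² = ((½)*(1/26)*40 + 13/(22 + (4*(-¼))*(1/18)))² = (10/13 + 13/(22 - 1*1/18))² = (10/13 + 13/(22 - 1/18))² = (10/13 + 13/(395/18))² = (10/13 + (18/395)*13)² = (10/13 + 234/395)² = (6992/5135)² = 48888064/26368225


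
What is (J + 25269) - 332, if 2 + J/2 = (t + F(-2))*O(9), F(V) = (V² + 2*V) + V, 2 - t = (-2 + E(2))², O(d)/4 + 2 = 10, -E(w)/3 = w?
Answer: 20837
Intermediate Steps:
E(w) = -3*w
O(d) = 32 (O(d) = -8 + 4*10 = -8 + 40 = 32)
t = -62 (t = 2 - (-2 - 3*2)² = 2 - (-2 - 6)² = 2 - 1*(-8)² = 2 - 1*64 = 2 - 64 = -62)
F(V) = V² + 3*V
J = -4100 (J = -4 + 2*((-62 - 2*(3 - 2))*32) = -4 + 2*((-62 - 2*1)*32) = -4 + 2*((-62 - 2)*32) = -4 + 2*(-64*32) = -4 + 2*(-2048) = -4 - 4096 = -4100)
(J + 25269) - 332 = (-4100 + 25269) - 332 = 21169 - 332 = 20837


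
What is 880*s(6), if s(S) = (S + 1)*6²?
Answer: 221760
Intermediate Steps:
s(S) = 36 + 36*S (s(S) = (1 + S)*36 = 36 + 36*S)
880*s(6) = 880*(36 + 36*6) = 880*(36 + 216) = 880*252 = 221760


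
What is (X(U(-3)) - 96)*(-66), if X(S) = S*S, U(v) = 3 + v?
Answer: 6336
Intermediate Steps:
X(S) = S²
(X(U(-3)) - 96)*(-66) = ((3 - 3)² - 96)*(-66) = (0² - 96)*(-66) = (0 - 96)*(-66) = -96*(-66) = 6336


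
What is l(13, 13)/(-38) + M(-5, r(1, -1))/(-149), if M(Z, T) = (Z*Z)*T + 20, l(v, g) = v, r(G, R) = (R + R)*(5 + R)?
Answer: 4903/5662 ≈ 0.86595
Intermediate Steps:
r(G, R) = 2*R*(5 + R) (r(G, R) = (2*R)*(5 + R) = 2*R*(5 + R))
M(Z, T) = 20 + T*Z² (M(Z, T) = Z²*T + 20 = T*Z² + 20 = 20 + T*Z²)
l(13, 13)/(-38) + M(-5, r(1, -1))/(-149) = 13/(-38) + (20 + (2*(-1)*(5 - 1))*(-5)²)/(-149) = 13*(-1/38) + (20 + (2*(-1)*4)*25)*(-1/149) = -13/38 + (20 - 8*25)*(-1/149) = -13/38 + (20 - 200)*(-1/149) = -13/38 - 180*(-1/149) = -13/38 + 180/149 = 4903/5662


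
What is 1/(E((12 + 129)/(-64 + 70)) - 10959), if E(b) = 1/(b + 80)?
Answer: -207/2268511 ≈ -9.1249e-5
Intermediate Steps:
E(b) = 1/(80 + b)
1/(E((12 + 129)/(-64 + 70)) - 10959) = 1/(1/(80 + (12 + 129)/(-64 + 70)) - 10959) = 1/(1/(80 + 141/6) - 10959) = 1/(1/(80 + 141*(⅙)) - 10959) = 1/(1/(80 + 47/2) - 10959) = 1/(1/(207/2) - 10959) = 1/(2/207 - 10959) = 1/(-2268511/207) = -207/2268511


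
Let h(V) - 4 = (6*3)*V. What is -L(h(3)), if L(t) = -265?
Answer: 265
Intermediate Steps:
h(V) = 4 + 18*V (h(V) = 4 + (6*3)*V = 4 + 18*V)
-L(h(3)) = -1*(-265) = 265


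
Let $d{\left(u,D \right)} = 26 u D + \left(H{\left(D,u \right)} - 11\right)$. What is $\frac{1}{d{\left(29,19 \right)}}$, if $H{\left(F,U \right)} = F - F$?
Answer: $\frac{1}{14315} \approx 6.9857 \cdot 10^{-5}$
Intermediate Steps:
$H{\left(F,U \right)} = 0$
$d{\left(u,D \right)} = -11 + 26 D u$ ($d{\left(u,D \right)} = 26 u D + \left(0 - 11\right) = 26 D u - 11 = -11 + 26 D u$)
$\frac{1}{d{\left(29,19 \right)}} = \frac{1}{-11 + 26 \cdot 19 \cdot 29} = \frac{1}{-11 + 14326} = \frac{1}{14315}$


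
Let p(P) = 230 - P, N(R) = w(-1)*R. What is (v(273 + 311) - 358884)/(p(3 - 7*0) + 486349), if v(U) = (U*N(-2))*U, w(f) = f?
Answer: 80807/121644 ≈ 0.66429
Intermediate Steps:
N(R) = -R
v(U) = 2*U² (v(U) = (U*(-1*(-2)))*U = (U*2)*U = (2*U)*U = 2*U²)
(v(273 + 311) - 358884)/(p(3 - 7*0) + 486349) = (2*(273 + 311)² - 358884)/((230 - (3 - 7*0)) + 486349) = (2*584² - 358884)/((230 - (3 + 0)) + 486349) = (2*341056 - 358884)/((230 - 1*3) + 486349) = (682112 - 358884)/((230 - 3) + 486349) = 323228/(227 + 486349) = 323228/486576 = 323228*(1/486576) = 80807/121644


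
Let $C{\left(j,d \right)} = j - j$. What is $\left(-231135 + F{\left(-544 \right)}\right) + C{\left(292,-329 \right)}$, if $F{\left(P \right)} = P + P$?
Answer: $-232223$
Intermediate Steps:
$C{\left(j,d \right)} = 0$
$F{\left(P \right)} = 2 P$
$\left(-231135 + F{\left(-544 \right)}\right) + C{\left(292,-329 \right)} = \left(-231135 + 2 \left(-544\right)\right) + 0 = \left(-231135 - 1088\right) + 0 = -232223 + 0 = -232223$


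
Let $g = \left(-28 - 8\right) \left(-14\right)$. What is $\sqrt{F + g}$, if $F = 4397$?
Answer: $13 \sqrt{29} \approx 70.007$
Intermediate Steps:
$g = 504$ ($g = \left(-36\right) \left(-14\right) = 504$)
$\sqrt{F + g} = \sqrt{4397 + 504} = \sqrt{4901} = 13 \sqrt{29}$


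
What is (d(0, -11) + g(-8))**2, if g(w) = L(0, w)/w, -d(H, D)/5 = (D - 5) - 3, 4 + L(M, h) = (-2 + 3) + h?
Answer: 594441/64 ≈ 9288.1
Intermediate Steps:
L(M, h) = -3 + h (L(M, h) = -4 + ((-2 + 3) + h) = -4 + (1 + h) = -3 + h)
d(H, D) = 40 - 5*D (d(H, D) = -5*((D - 5) - 3) = -5*((-5 + D) - 3) = -5*(-8 + D) = 40 - 5*D)
g(w) = (-3 + w)/w
(d(0, -11) + g(-8))**2 = ((40 - 5*(-11)) + (-3 - 8)/(-8))**2 = ((40 + 55) - 1/8*(-11))**2 = (95 + 11/8)**2 = (771/8)**2 = 594441/64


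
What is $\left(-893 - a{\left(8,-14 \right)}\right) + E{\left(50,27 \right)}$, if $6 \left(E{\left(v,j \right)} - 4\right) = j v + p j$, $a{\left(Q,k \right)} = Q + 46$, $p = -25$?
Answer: $- \frac{1661}{2} \approx -830.5$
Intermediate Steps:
$a{\left(Q,k \right)} = 46 + Q$
$E{\left(v,j \right)} = 4 - \frac{25 j}{6} + \frac{j v}{6}$ ($E{\left(v,j \right)} = 4 + \frac{j v - 25 j}{6} = 4 + \frac{- 25 j + j v}{6} = 4 + \left(- \frac{25 j}{6} + \frac{j v}{6}\right) = 4 - \frac{25 j}{6} + \frac{j v}{6}$)
$\left(-893 - a{\left(8,-14 \right)}\right) + E{\left(50,27 \right)} = \left(-893 - \left(46 + 8\right)\right) + \left(4 - \frac{225}{2} + \frac{1}{6} \cdot 27 \cdot 50\right) = \left(-893 - 54\right) + \left(4 - \frac{225}{2} + 225\right) = \left(-893 - 54\right) + \frac{233}{2} = -947 + \frac{233}{2} = - \frac{1661}{2}$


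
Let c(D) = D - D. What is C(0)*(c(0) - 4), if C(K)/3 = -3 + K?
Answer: 36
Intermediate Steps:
C(K) = -9 + 3*K (C(K) = 3*(-3 + K) = -9 + 3*K)
c(D) = 0
C(0)*(c(0) - 4) = (-9 + 3*0)*(0 - 4) = (-9 + 0)*(-4) = -9*(-4) = 36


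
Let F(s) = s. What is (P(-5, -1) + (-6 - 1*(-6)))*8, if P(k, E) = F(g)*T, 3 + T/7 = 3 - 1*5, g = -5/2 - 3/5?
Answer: 868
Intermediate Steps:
g = -31/10 (g = -5*½ - 3*⅕ = -5/2 - ⅗ = -31/10 ≈ -3.1000)
T = -35 (T = -21 + 7*(3 - 1*5) = -21 + 7*(3 - 5) = -21 + 7*(-2) = -21 - 14 = -35)
P(k, E) = 217/2 (P(k, E) = -31/10*(-35) = 217/2)
(P(-5, -1) + (-6 - 1*(-6)))*8 = (217/2 + (-6 - 1*(-6)))*8 = (217/2 + (-6 + 6))*8 = (217/2 + 0)*8 = (217/2)*8 = 868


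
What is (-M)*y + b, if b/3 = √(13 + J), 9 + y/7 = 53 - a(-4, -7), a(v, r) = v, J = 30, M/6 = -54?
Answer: 108864 + 3*√43 ≈ 1.0888e+5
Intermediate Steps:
M = -324 (M = 6*(-54) = -324)
y = 336 (y = -63 + 7*(53 - 1*(-4)) = -63 + 7*(53 + 4) = -63 + 7*57 = -63 + 399 = 336)
b = 3*√43 (b = 3*√(13 + 30) = 3*√43 ≈ 19.672)
(-M)*y + b = -1*(-324)*336 + 3*√43 = 324*336 + 3*√43 = 108864 + 3*√43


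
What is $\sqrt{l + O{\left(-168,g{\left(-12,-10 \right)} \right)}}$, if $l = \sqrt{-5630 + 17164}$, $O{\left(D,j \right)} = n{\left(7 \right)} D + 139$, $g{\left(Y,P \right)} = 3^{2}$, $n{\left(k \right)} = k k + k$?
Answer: $\sqrt{-9269 + \sqrt{11534}} \approx 95.716 i$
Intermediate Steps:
$n{\left(k \right)} = k + k^{2}$ ($n{\left(k \right)} = k^{2} + k = k + k^{2}$)
$g{\left(Y,P \right)} = 9$
$O{\left(D,j \right)} = 139 + 56 D$ ($O{\left(D,j \right)} = 7 \left(1 + 7\right) D + 139 = 7 \cdot 8 D + 139 = 56 D + 139 = 139 + 56 D$)
$l = \sqrt{11534} \approx 107.4$
$\sqrt{l + O{\left(-168,g{\left(-12,-10 \right)} \right)}} = \sqrt{\sqrt{11534} + \left(139 + 56 \left(-168\right)\right)} = \sqrt{\sqrt{11534} + \left(139 - 9408\right)} = \sqrt{\sqrt{11534} - 9269} = \sqrt{-9269 + \sqrt{11534}}$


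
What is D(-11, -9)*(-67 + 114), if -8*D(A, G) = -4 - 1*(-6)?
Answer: -47/4 ≈ -11.750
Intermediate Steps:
D(A, G) = -1/4 (D(A, G) = -(-4 - 1*(-6))/8 = -(-4 + 6)/8 = -1/8*2 = -1/4)
D(-11, -9)*(-67 + 114) = -(-67 + 114)/4 = -1/4*47 = -47/4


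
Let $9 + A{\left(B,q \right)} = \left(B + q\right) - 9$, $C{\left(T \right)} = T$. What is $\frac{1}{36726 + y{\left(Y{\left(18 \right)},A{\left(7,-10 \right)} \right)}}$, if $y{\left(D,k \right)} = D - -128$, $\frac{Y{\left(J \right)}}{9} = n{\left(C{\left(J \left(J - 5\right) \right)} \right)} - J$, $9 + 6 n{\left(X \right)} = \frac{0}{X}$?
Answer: $\frac{2}{73357} \approx 2.7264 \cdot 10^{-5}$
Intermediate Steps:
$n{\left(X \right)} = - \frac{3}{2}$ ($n{\left(X \right)} = - \frac{3}{2} + \frac{0 \frac{1}{X}}{6} = - \frac{3}{2} + \frac{1}{6} \cdot 0 = - \frac{3}{2} + 0 = - \frac{3}{2}$)
$A{\left(B,q \right)} = -18 + B + q$ ($A{\left(B,q \right)} = -9 - \left(9 - B - q\right) = -9 + \left(-9 + B + q\right) = -18 + B + q$)
$Y{\left(J \right)} = - \frac{27}{2} - 9 J$ ($Y{\left(J \right)} = 9 \left(- \frac{3}{2} - J\right) = - \frac{27}{2} - 9 J$)
$y{\left(D,k \right)} = 128 + D$ ($y{\left(D,k \right)} = D + 128 = 128 + D$)
$\frac{1}{36726 + y{\left(Y{\left(18 \right)},A{\left(7,-10 \right)} \right)}} = \frac{1}{36726 + \left(128 - \frac{351}{2}\right)} = \frac{1}{36726 - \frac{95}{2}} = \frac{1}{\frac{73357}{2}} = \frac{2}{73357}$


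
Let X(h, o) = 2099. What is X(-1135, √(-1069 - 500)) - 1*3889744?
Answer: -3887645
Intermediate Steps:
X(-1135, √(-1069 - 500)) - 1*3889744 = 2099 - 1*3889744 = 2099 - 3889744 = -3887645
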